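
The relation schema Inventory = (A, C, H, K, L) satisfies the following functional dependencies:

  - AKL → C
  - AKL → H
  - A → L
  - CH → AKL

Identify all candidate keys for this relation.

{A, K}, {C, H}

{A, K}⁺: A→L adds L; AKL→C adds C; AKL→H adds H → {A, C, H, K, L}.
{C, H}⁺: CH→AKL adds A, K, L → {A, C, H, K, L}.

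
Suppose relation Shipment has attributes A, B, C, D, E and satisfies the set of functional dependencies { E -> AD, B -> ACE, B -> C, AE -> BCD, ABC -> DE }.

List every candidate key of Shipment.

{B}, {E}

{B}⁺: B→ACE adds A, C, E; AE→BCD adds D → {A, B, C, D, E}.
{E}⁺: E→AD adds A, D; AE→BCD adds B, C → {A, B, C, D, E}.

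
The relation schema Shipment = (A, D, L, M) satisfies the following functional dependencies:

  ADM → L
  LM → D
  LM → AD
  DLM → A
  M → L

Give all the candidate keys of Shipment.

Attribute M never appears on the right-hand side of any dependency, so M must belong to every candidate key.
{M}⁺ = {A, D, L, M}, which is all of the schema, so {M} is the only candidate key.

{M}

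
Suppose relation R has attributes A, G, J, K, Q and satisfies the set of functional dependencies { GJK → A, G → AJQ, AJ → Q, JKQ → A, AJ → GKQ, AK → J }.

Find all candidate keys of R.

{G}⁺: G→AJQ adds A, J, Q; AJ→GKQ adds K → {A, G, J, K, Q}.
{A, J}⁺: AJ→Q adds Q; AJ→GKQ adds G, K → {A, G, J, K, Q}. Minimal: {J}⁺ = {J}; {A}⁺ = {A} — none reach the full schema.
{A, K}⁺: AK→J adds J; AJ→Q adds Q; AJ→GKQ adds G → {A, G, J, K, Q}. Minimal: {K}⁺ = {K}; {A}⁺ = {A} — none reach the full schema.
{J, K, Q}⁺: JKQ→A adds A; AJ→GKQ adds G → {A, G, J, K, Q}. Minimal: {K, Q}⁺ = {K, Q}; {J, Q}⁺ = {J, Q}; {J, K}⁺ = {J, K} — none reach the full schema.

{G}, {A, J}, {A, K}, {J, K, Q}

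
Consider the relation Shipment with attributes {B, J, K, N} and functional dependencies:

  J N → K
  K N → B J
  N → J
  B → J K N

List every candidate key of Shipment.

{B}⁺: B→JKN adds J, K, N → {B, J, K, N}.
{N}⁺: N→J adds J; JN→K adds K; KN→BJ adds B → {B, J, K, N}.

(B), (N)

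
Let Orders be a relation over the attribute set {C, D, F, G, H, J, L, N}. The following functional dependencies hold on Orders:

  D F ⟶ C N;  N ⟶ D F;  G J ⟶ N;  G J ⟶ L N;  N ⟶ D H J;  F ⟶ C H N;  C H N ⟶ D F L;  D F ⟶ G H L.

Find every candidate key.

F, N, GJ

{F}⁺: F→CHN adds C, H, N; CHN→DFL adds D, L; DF→GHL adds G; N→DHJ adds J → {C, D, F, G, H, J, L, N}.
{N}⁺: N→DF adds D, F; N→DHJ adds H, J; F→CHN adds C; CHN→DFL adds L; DF→GHL adds G → {C, D, F, G, H, J, L, N}.
{G, J}⁺: GJ→N adds N; GJ→LN adds L; N→DHJ adds D, H; N→DF adds F; F→CHN adds C → {C, D, F, G, H, J, L, N}. Minimal: {J}⁺ = {J}; {G}⁺ = {G} — none reach the full schema.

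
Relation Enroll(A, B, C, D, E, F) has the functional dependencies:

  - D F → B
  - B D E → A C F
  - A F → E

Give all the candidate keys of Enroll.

{A, D, F}; {B, D, E}; {D, E, F}

Attribute D never appears on the right-hand side of any dependency, so D must belong to every candidate key.
{D}⁺ = {D}, which is not all of the schema, so we must add further attributes.
{A, D, F}⁺: DF→B adds B; AF→E adds E; BDE→ACF adds C → {A, B, C, D, E, F}. Minimal: {D, F}⁺ = {B, D, F}; {A, F}⁺ = {A, E, F}; {A, D}⁺ = {A, D} — none reach the full schema.
{B, D, E}⁺: BDE→ACF adds A, C, F → {A, B, C, D, E, F}. Minimal: {D, E}⁺ = {D, E}; {B, E}⁺ = {B, E}; {B, D}⁺ = {B, D} — none reach the full schema.
{D, E, F}⁺: DF→B adds B; BDE→ACF adds A, C → {A, B, C, D, E, F}. Minimal: {E, F}⁺ = {E, F}; {D, F}⁺ = {B, D, F}; {D, E}⁺ = {D, E} — none reach the full schema.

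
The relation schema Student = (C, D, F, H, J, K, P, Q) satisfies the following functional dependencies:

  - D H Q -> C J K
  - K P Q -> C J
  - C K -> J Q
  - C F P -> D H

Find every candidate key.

Attributes F, P never appear on any right-hand side, so every candidate key must contain {F, P}.
{F, P}⁺ = {F, P}, which is not all of the schema, so we must add further attributes.
{C, F, K, P}⁺: CK→JQ adds J, Q; CFP→DH adds D, H → {C, D, F, H, J, K, P, Q}. Minimal: {F, K, P}⁺ = {F, K, P}; {C, K, P}⁺ = {C, J, K, P, Q}; {C, F, P}⁺ = {C, D, F, H, P}; … — none reach the full schema.
{C, F, P, Q}⁺: CFP→DH adds D, H; DHQ→CJK adds J, K → {C, D, F, H, J, K, P, Q}. Minimal: {F, P, Q}⁺ = {F, P, Q}; {C, P, Q}⁺ = {C, P, Q}; {C, F, Q}⁺ = {C, F, Q}; … — none reach the full schema.
{F, K, P, Q}⁺: KPQ→CJ adds C, J; CFP→DH adds D, H → {C, D, F, H, J, K, P, Q}. Minimal: {K, P, Q}⁺ = {C, J, K, P, Q}; {F, P, Q}⁺ = {F, P, Q}; {F, K, Q}⁺ = {F, K, Q}; … — none reach the full schema.
{D, F, H, P, Q}⁺: DHQ→CJK adds C, J, K → {C, D, F, H, J, K, P, Q}. Minimal: {F, H, P, Q}⁺ = {F, H, P, Q}; {D, H, P, Q}⁺ = {C, D, H, J, K, P, Q}; {D, F, P, Q}⁺ = {D, F, P, Q}; … — none reach the full schema.

{C, F, K, P}, {C, F, P, Q}, {F, K, P, Q}, {D, F, H, P, Q}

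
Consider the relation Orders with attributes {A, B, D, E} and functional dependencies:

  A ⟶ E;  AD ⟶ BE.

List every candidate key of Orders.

{A, D}

Attributes A, D never appear on any right-hand side, so every candidate key must contain {A, D}.
{A, D}⁺ = {A, B, D, E}, which is all of the schema, so {A, D} is the only candidate key.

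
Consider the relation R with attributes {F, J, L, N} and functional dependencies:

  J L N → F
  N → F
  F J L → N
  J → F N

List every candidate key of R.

(J, L)

Attributes J, L never appear on any right-hand side, so every candidate key must contain {J, L}.
{J, L}⁺ = {F, J, L, N}, which is all of the schema, so {J, L} is the only candidate key.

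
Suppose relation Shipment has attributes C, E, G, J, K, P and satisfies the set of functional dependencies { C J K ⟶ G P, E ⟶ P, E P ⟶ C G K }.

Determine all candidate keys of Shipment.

Attributes E, J never appear on any right-hand side, so every candidate key must contain {E, J}.
{E, J}⁺ = {C, E, G, J, K, P}, which is all of the schema, so {E, J} is the only candidate key.

EJ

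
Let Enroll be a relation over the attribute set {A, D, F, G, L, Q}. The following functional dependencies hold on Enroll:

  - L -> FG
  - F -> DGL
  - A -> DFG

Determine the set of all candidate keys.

Attributes A, Q never appear on any right-hand side, so every candidate key must contain {A, Q}.
{A, Q}⁺ = {A, D, F, G, L, Q}, which is all of the schema, so {A, Q} is the only candidate key.

(A, Q)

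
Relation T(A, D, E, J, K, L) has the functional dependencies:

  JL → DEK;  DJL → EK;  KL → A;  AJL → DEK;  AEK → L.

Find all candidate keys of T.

Attribute J never appears on the right-hand side of any dependency, so J must belong to every candidate key.
{J}⁺ = {J}, which is not all of the schema, so we must add further attributes.
{J, L}⁺: JL→DEK adds D, E, K; KL→A adds A → {A, D, E, J, K, L}. Minimal: {L}⁺ = {L}; {J}⁺ = {J} — none reach the full schema.
{A, E, J, K}⁺: AEK→L adds L; JL→DEK adds D → {A, D, E, J, K, L}. Minimal: {E, J, K}⁺ = {E, J, K}; {A, J, K}⁺ = {A, J, K}; {A, E, K}⁺ = {A, E, K, L}; … — none reach the full schema.

{J, L}; {A, E, J, K}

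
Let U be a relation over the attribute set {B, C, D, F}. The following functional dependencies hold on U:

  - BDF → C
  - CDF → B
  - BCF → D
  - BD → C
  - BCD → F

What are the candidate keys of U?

{B, D}⁺: BD→C adds C; BCD→F adds F → {B, C, D, F}. Minimal: {D}⁺ = {D}; {B}⁺ = {B} — none reach the full schema.
{B, C, F}⁺: BCF→D adds D → {B, C, D, F}. Minimal: {C, F}⁺ = {C, F}; {B, F}⁺ = {B, F}; {B, C}⁺ = {B, C} — none reach the full schema.
{C, D, F}⁺: CDF→B adds B → {B, C, D, F}. Minimal: {D, F}⁺ = {D, F}; {C, F}⁺ = {C, F}; {C, D}⁺ = {C, D} — none reach the full schema.
Any other superkey contains one of these as a subset, so there are no further candidate keys.

BD, BCF, CDF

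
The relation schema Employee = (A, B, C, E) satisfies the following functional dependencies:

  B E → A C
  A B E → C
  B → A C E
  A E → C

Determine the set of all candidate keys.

Attribute B never appears on the right-hand side of any dependency, so B must belong to every candidate key.
{B}⁺ = {A, B, C, E}, which is all of the schema, so {B} is the only candidate key.

B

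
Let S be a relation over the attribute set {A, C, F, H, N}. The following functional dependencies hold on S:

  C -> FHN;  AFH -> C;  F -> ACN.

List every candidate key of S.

{C}⁺: C→FHN adds F, H, N; F→ACN adds A → {A, C, F, H, N}.
{F}⁺: F→ACN adds A, C, N; C→FHN adds H → {A, C, F, H, N}.
Any other superkey contains one of these as a subset, so there are no further candidate keys.

{C}, {F}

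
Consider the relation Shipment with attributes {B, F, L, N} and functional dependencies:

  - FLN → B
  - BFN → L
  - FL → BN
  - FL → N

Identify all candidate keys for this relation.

Attribute F never appears on the right-hand side of any dependency, so F must belong to every candidate key.
{F}⁺ = {F}, which is not all of the schema, so we must add further attributes.
{F, L}⁺: FL→BN adds B, N → {B, F, L, N}. Minimal: {L}⁺ = {L}; {F}⁺ = {F} — none reach the full schema.
{B, F, N}⁺: BFN→L adds L → {B, F, L, N}. Minimal: {F, N}⁺ = {F, N}; {B, N}⁺ = {B, N}; {B, F}⁺ = {B, F} — none reach the full schema.
Any other superkey contains one of these as a subset, so there are no further candidate keys.

{F, L}, {B, F, N}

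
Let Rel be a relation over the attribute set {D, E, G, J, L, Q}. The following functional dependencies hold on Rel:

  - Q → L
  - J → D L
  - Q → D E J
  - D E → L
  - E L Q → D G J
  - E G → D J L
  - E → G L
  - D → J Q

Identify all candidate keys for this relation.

{D}, {E}, {J}, {Q}

{D}⁺: D→JQ adds J, Q; Q→L adds L; Q→DEJ adds E; ELQ→DGJ adds G → {D, E, G, J, L, Q}.
{E}⁺: E→GL adds G, L; EG→DJL adds D, J; D→JQ adds Q → {D, E, G, J, L, Q}.
{J}⁺: J→DL adds D, L; D→JQ adds Q; Q→DEJ adds E; ELQ→DGJ adds G → {D, E, G, J, L, Q}.
{Q}⁺: Q→L adds L; Q→DEJ adds D, E, J; ELQ→DGJ adds G → {D, E, G, J, L, Q}.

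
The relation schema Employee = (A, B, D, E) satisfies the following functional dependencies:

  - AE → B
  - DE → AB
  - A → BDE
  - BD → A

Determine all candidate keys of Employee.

{A}⁺: A→BDE adds B, D, E → {A, B, D, E}.
{B, D}⁺: BD→A adds A; A→BDE adds E → {A, B, D, E}. Minimal: {D}⁺ = {D}; {B}⁺ = {B} — none reach the full schema.
{D, E}⁺: DE→AB adds A, B → {A, B, D, E}. Minimal: {E}⁺ = {E}; {D}⁺ = {D} — none reach the full schema.

{A}, {B, D}, {D, E}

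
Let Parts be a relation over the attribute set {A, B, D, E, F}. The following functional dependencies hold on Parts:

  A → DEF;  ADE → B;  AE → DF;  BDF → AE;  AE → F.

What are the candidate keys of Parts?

{A}, {B, D, F}

{A}⁺: A→DEF adds D, E, F; ADE→B adds B → {A, B, D, E, F}.
{B, D, F}⁺: BDF→AE adds A, E → {A, B, D, E, F}. Minimal: {D, F}⁺ = {D, F}; {B, F}⁺ = {B, F}; {B, D}⁺ = {B, D} — none reach the full schema.
Any other superkey contains one of these as a subset, so there are no further candidate keys.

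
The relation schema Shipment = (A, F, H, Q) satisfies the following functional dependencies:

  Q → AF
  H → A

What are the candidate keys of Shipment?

HQ

Attributes H, Q never appear on any right-hand side, so every candidate key must contain {H, Q}.
{H, Q}⁺ = {A, F, H, Q}, which is all of the schema, so {H, Q} is the only candidate key.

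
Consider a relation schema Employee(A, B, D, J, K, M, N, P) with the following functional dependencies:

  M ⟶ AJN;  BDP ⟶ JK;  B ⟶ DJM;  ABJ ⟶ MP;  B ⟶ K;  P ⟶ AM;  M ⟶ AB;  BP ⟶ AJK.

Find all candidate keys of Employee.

{B}; {M}; {P}

{B}⁺: B→DJM adds D, J, M; B→K adds K; M→AB adds A; M→AJN adds N; ABJ→MP adds P → {A, B, D, J, K, M, N, P}.
{M}⁺: M→AJN adds A, J, N; M→AB adds B; B→DJM adds D; ABJ→MP adds P; B→K adds K → {A, B, D, J, K, M, N, P}.
{P}⁺: P→AM adds A, M; M→AB adds B; BP→AJK adds J, K; M→AJN adds N; B→DJM adds D → {A, B, D, J, K, M, N, P}.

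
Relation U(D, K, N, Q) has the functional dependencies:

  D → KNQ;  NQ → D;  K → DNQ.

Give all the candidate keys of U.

(D), (K), (N, Q)

{D}⁺: D→KNQ adds K, N, Q → {D, K, N, Q}.
{K}⁺: K→DNQ adds D, N, Q → {D, K, N, Q}.
{N, Q}⁺: NQ→D adds D; D→KNQ adds K → {D, K, N, Q}. Minimal: {Q}⁺ = {Q}; {N}⁺ = {N} — none reach the full schema.
Any other superkey contains one of these as a subset, so there are no further candidate keys.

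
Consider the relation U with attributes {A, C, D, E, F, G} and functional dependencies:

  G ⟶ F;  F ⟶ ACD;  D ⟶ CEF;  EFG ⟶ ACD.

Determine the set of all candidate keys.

Attribute G never appears on the right-hand side of any dependency, so G must belong to every candidate key.
{G}⁺ = {A, C, D, E, F, G}, which is all of the schema, so {G} is the only candidate key.

G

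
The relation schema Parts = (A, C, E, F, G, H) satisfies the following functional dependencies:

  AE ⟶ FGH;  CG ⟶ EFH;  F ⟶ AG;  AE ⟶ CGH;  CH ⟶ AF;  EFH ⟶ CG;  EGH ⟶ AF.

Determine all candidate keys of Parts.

{A, E}; {C, F}; {C, G}; {C, H}; {E, F}; {E, G, H}

{A, E}⁺: AE→FGH adds F, G, H; AE→CGH adds C → {A, C, E, F, G, H}. Minimal: {E}⁺ = {E}; {A}⁺ = {A} — none reach the full schema.
{C, F}⁺: F→AG adds A, G; CG→EFH adds E, H → {A, C, E, F, G, H}. Minimal: {F}⁺ = {A, F, G}; {C}⁺ = {C} — none reach the full schema.
{C, G}⁺: CG→EFH adds E, F, H; F→AG adds A → {A, C, E, F, G, H}. Minimal: {G}⁺ = {G}; {C}⁺ = {C} — none reach the full schema.
{C, H}⁺: CH→AF adds A, F; F→AG adds G; CG→EFH adds E → {A, C, E, F, G, H}. Minimal: {H}⁺ = {H}; {C}⁺ = {C} — none reach the full schema.
{E, F}⁺: F→AG adds A, G; AE→CGH adds C, H → {A, C, E, F, G, H}. Minimal: {F}⁺ = {A, F, G}; {E}⁺ = {E} — none reach the full schema.
{E, G, H}⁺: EGH→AF adds A, F; AE→CGH adds C → {A, C, E, F, G, H}. Minimal: {G, H}⁺ = {G, H}; {E, H}⁺ = {E, H}; {E, G}⁺ = {E, G} — none reach the full schema.
Any other superkey contains one of these as a subset, so there are no further candidate keys.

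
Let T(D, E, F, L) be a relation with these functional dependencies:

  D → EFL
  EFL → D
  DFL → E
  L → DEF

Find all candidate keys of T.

{D}⁺: D→EFL adds E, F, L → {D, E, F, L}.
{L}⁺: L→DEF adds D, E, F → {D, E, F, L}.

(D); (L)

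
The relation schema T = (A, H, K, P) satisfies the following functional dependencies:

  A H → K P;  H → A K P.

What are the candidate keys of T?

(H)

{H}⁺: H→AKP adds A, K, P → {A, H, K, P}.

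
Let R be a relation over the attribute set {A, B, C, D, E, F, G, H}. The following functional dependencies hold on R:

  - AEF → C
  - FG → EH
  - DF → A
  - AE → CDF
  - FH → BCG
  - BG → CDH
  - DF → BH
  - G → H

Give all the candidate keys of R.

(A, E), (D, F), (F, G), (F, H)

{A, E}⁺: AE→CDF adds C, D, F; DF→BH adds B, H; FH→BCG adds G → {A, B, C, D, E, F, G, H}. Minimal: {E}⁺ = {E}; {A}⁺ = {A} — none reach the full schema.
{D, F}⁺: DF→A adds A; DF→BH adds B, H; FH→BCG adds C, G; FG→EH adds E → {A, B, C, D, E, F, G, H}. Minimal: {F}⁺ = {F}; {D}⁺ = {D} — none reach the full schema.
{F, G}⁺: FG→EH adds E, H; FH→BCG adds B, C; BG→CDH adds D; DF→A adds A → {A, B, C, D, E, F, G, H}. Minimal: {G}⁺ = {G, H}; {F}⁺ = {F} — none reach the full schema.
{F, H}⁺: FH→BCG adds B, C, G; BG→CDH adds D; FG→EH adds E; DF→A adds A → {A, B, C, D, E, F, G, H}. Minimal: {H}⁺ = {H}; {F}⁺ = {F} — none reach the full schema.
Any other superkey contains one of these as a subset, so there are no further candidate keys.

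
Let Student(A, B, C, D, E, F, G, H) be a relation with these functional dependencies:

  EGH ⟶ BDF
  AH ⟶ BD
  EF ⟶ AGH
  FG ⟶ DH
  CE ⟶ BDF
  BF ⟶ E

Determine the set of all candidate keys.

Attribute C never appears on the right-hand side of any dependency, so C must belong to every candidate key.
{C}⁺ = {C}, which is not all of the schema, so we must add further attributes.
{C, E}⁺: CE→BDF adds B, D, F; EF→AGH adds A, G, H → {A, B, C, D, E, F, G, H}. Minimal: {E}⁺ = {E}; {C}⁺ = {C} — none reach the full schema.
{B, C, F}⁺: BF→E adds E; EF→AGH adds A, G, H; FG→DH adds D → {A, B, C, D, E, F, G, H}. Minimal: {C, F}⁺ = {C, F}; {B, F}⁺ = {A, B, D, E, F, G, H}; {B, C}⁺ = {B, C} — none reach the full schema.
{A, C, F, G}⁺: FG→DH adds D, H; AH→BD adds B; BF→E adds E → {A, B, C, D, E, F, G, H}. Minimal: {C, F, G}⁺ = {C, D, F, G, H}; {A, F, G}⁺ = {A, B, D, E, F, G, H}; {A, C, G}⁺ = {A, C, G}; … — none reach the full schema.
{A, C, F, H}⁺: AH→BD adds B, D; BF→E adds E; EF→AGH adds G → {A, B, C, D, E, F, G, H}. Minimal: {C, F, H}⁺ = {C, F, H}; {A, F, H}⁺ = {A, B, D, E, F, G, H}; {A, C, H}⁺ = {A, B, C, D, H}; … — none reach the full schema.

{C, E}, {B, C, F}, {A, C, F, G}, {A, C, F, H}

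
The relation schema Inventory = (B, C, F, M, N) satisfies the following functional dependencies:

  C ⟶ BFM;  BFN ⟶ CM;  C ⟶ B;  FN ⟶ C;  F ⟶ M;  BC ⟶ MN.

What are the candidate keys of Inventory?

{C}⁺: C→BFM adds B, F, M; BC→MN adds N → {B, C, F, M, N}.
{F, N}⁺: FN→C adds C; F→M adds M; C→BFM adds B → {B, C, F, M, N}. Minimal: {N}⁺ = {N}; {F}⁺ = {F, M} — none reach the full schema.
Any other superkey contains one of these as a subset, so there are no further candidate keys.

(C), (F, N)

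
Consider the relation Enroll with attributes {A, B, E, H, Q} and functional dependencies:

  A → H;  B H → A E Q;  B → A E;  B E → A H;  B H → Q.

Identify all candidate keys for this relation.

{B}

Attribute B never appears on the right-hand side of any dependency, so B must belong to every candidate key.
{B}⁺ = {A, B, E, H, Q}, which is all of the schema, so {B} is the only candidate key.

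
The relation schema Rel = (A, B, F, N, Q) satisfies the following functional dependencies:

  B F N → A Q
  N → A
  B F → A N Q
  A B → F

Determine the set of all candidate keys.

Attribute B never appears on the right-hand side of any dependency, so B must belong to every candidate key.
{B}⁺ = {B}, which is not all of the schema, so we must add further attributes.
{A, B}⁺: AB→F adds F; BF→ANQ adds N, Q → {A, B, F, N, Q}. Minimal: {B}⁺ = {B}; {A}⁺ = {A} — none reach the full schema.
{B, F}⁺: BF→ANQ adds A, N, Q → {A, B, F, N, Q}. Minimal: {F}⁺ = {F}; {B}⁺ = {B} — none reach the full schema.
{B, N}⁺: N→A adds A; AB→F adds F; BFN→AQ adds Q → {A, B, F, N, Q}. Minimal: {N}⁺ = {A, N}; {B}⁺ = {B} — none reach the full schema.
Any other superkey contains one of these as a subset, so there are no further candidate keys.

{A, B}, {B, F}, {B, N}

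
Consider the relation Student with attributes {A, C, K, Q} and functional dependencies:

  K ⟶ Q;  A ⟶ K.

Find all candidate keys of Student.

{A, C}

Attributes A, C never appear on any right-hand side, so every candidate key must contain {A, C}.
{A, C}⁺ = {A, C, K, Q}, which is all of the schema, so {A, C} is the only candidate key.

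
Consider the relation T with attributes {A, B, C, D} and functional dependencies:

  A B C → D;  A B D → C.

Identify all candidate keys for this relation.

ABC; ABD

{A, B, C}⁺: ABC→D adds D → {A, B, C, D}. Minimal: {B, C}⁺ = {B, C}; {A, C}⁺ = {A, C}; {A, B}⁺ = {A, B} — none reach the full schema.
{A, B, D}⁺: ABD→C adds C → {A, B, C, D}. Minimal: {B, D}⁺ = {B, D}; {A, D}⁺ = {A, D}; {A, B}⁺ = {A, B} — none reach the full schema.
Any other superkey contains one of these as a subset, so there are no further candidate keys.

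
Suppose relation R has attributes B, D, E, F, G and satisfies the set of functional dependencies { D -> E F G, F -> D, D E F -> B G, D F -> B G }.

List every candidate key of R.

{D}, {F}

{D}⁺: D→EFG adds E, F, G; DEF→BG adds B → {B, D, E, F, G}.
{F}⁺: F→D adds D; DF→BG adds B, G; D→EFG adds E → {B, D, E, F, G}.
Any other superkey contains one of these as a subset, so there are no further candidate keys.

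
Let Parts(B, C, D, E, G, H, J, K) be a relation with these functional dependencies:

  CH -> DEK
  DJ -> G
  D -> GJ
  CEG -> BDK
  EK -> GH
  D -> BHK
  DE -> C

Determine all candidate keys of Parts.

{C, D}, {C, H}, {D, E}, {C, E, G}, {C, E, K}

{C, D}⁺: D→GJ adds G, J; D→BHK adds B, H, K; CH→DEK adds E → {B, C, D, E, G, H, J, K}. Minimal: {D}⁺ = {B, D, G, H, J, K}; {C}⁺ = {C} — none reach the full schema.
{C, H}⁺: CH→DEK adds D, E, K; D→GJ adds G, J; CEG→BDK adds B → {B, C, D, E, G, H, J, K}. Minimal: {H}⁺ = {H}; {C}⁺ = {C} — none reach the full schema.
{D, E}⁺: D→GJ adds G, J; D→BHK adds B, H, K; DE→C adds C → {B, C, D, E, G, H, J, K}. Minimal: {E}⁺ = {E}; {D}⁺ = {B, D, G, H, J, K} — none reach the full schema.
{C, E, G}⁺: CEG→BDK adds B, D, K; EK→GH adds H; D→GJ adds J → {B, C, D, E, G, H, J, K}. Minimal: {E, G}⁺ = {E, G}; {C, G}⁺ = {C, G}; {C, E}⁺ = {C, E} — none reach the full schema.
{C, E, K}⁺: EK→GH adds G, H; CH→DEK adds D; D→GJ adds J; CEG→BDK adds B → {B, C, D, E, G, H, J, K}. Minimal: {E, K}⁺ = {E, G, H, K}; {C, K}⁺ = {C, K}; {C, E}⁺ = {C, E} — none reach the full schema.
Any other superkey contains one of these as a subset, so there are no further candidate keys.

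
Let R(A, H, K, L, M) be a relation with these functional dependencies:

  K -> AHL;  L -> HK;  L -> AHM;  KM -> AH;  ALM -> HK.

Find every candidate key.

{K}, {L}

{K}⁺: K→AHL adds A, H, L; L→AHM adds M → {A, H, K, L, M}.
{L}⁺: L→HK adds H, K; L→AHM adds A, M → {A, H, K, L, M}.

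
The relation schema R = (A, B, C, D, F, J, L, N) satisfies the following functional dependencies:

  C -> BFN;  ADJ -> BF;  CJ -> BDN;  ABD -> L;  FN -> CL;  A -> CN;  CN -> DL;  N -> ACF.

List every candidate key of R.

{A, J}⁺: A→CN adds C, N; CN→DL adds D, L; N→ACF adds F; C→BFN adds B → {A, B, C, D, F, J, L, N}.
{C, J}⁺: C→BFN adds B, F, N; CJ→BDN adds D; FN→CL adds L; N→ACF adds A → {A, B, C, D, F, J, L, N}.
{J, N}⁺: N→ACF adds A, C, F; C→BFN adds B; CJ→BDN adds D; ABD→L adds L → {A, B, C, D, F, J, L, N}.

{A, J}; {C, J}; {J, N}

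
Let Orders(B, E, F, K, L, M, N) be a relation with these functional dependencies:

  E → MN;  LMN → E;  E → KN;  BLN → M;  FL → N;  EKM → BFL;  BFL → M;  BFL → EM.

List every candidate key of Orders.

{E}⁺: E→MN adds M, N; E→KN adds K; EKM→BFL adds B, F, L → {B, E, F, K, L, M, N}.
{B, F, L}⁺: FL→N adds N; BFL→M adds M; BFL→EM adds E; E→KN adds K → {B, E, F, K, L, M, N}. Minimal: {F, L}⁺ = {F, L, N}; {B, L}⁺ = {B, L}; {B, F}⁺ = {B, F} — none reach the full schema.
{B, L, N}⁺: BLN→M adds M; LMN→E adds E; E→KN adds K; EKM→BFL adds F → {B, E, F, K, L, M, N}. Minimal: {L, N}⁺ = {L, N}; {B, N}⁺ = {B, N}; {B, L}⁺ = {B, L} — none reach the full schema.
{F, L, M}⁺: FL→N adds N; LMN→E adds E; E→KN adds K; EKM→BFL adds B → {B, E, F, K, L, M, N}. Minimal: {L, M}⁺ = {L, M}; {F, M}⁺ = {F, M}; {F, L}⁺ = {F, L, N} — none reach the full schema.
{L, M, N}⁺: LMN→E adds E; E→KN adds K; EKM→BFL adds B, F → {B, E, F, K, L, M, N}. Minimal: {M, N}⁺ = {M, N}; {L, N}⁺ = {L, N}; {L, M}⁺ = {L, M} — none reach the full schema.
Any other superkey contains one of these as a subset, so there are no further candidate keys.

{E}, {B, F, L}, {B, L, N}, {F, L, M}, {L, M, N}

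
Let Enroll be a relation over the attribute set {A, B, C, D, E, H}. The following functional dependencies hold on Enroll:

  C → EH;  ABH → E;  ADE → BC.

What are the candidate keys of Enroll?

ACD; ADE; ABDH

Attributes A, D never appear on any right-hand side, so every candidate key must contain {A, D}.
{A, D}⁺ = {A, D}, which is not all of the schema, so we must add further attributes.
{A, C, D}⁺: C→EH adds E, H; ADE→BC adds B → {A, B, C, D, E, H}.
{A, D, E}⁺: ADE→BC adds B, C; C→EH adds H → {A, B, C, D, E, H}.
{A, B, D, H}⁺: ABH→E adds E; ADE→BC adds C → {A, B, C, D, E, H}.
Any other superkey contains one of these as a subset, so there are no further candidate keys.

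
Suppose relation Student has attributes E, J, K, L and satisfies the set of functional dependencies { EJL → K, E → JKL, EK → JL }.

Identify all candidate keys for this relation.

{E}

Attribute E never appears on the right-hand side of any dependency, so E must belong to every candidate key.
{E}⁺ = {E, J, K, L}, which is all of the schema, so {E} is the only candidate key.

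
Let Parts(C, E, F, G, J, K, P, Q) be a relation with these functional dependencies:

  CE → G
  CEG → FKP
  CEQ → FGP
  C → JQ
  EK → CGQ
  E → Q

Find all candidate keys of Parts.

Attribute E never appears on the right-hand side of any dependency, so E must belong to every candidate key.
{E}⁺ = {E, Q}, which is not all of the schema, so we must add further attributes.
{C, E}⁺: CE→G adds G; CEG→FKP adds F, K, P; C→JQ adds J, Q → {C, E, F, G, J, K, P, Q}.
{E, K}⁺: EK→CGQ adds C, G, Q; CEG→FKP adds F, P; C→JQ adds J → {C, E, F, G, J, K, P, Q}.
Any other superkey contains one of these as a subset, so there are no further candidate keys.

{C, E}, {E, K}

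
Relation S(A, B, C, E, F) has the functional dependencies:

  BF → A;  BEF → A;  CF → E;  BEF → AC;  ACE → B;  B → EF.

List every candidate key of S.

{B}⁺: B→EF adds E, F; BF→A adds A; BEF→AC adds C → {A, B, C, E, F}.
{A, C, E}⁺: ACE→B adds B; B→EF adds F → {A, B, C, E, F}. Minimal: {C, E}⁺ = {C, E}; {A, E}⁺ = {A, E}; {A, C}⁺ = {A, C} — none reach the full schema.
{A, C, F}⁺: CF→E adds E; ACE→B adds B → {A, B, C, E, F}. Minimal: {C, F}⁺ = {C, E, F}; {A, F}⁺ = {A, F}; {A, C}⁺ = {A, C} — none reach the full schema.
Any other superkey contains one of these as a subset, so there are no further candidate keys.

B, ACE, ACF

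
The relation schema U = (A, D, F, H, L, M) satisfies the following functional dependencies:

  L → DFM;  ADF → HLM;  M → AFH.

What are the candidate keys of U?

{L}, {D, M}, {A, D, F}

{L}⁺: L→DFM adds D, F, M; M→AFH adds A, H → {A, D, F, H, L, M}.
{D, M}⁺: M→AFH adds A, F, H; ADF→HLM adds L → {A, D, F, H, L, M}. Minimal: {M}⁺ = {A, F, H, M}; {D}⁺ = {D} — none reach the full schema.
{A, D, F}⁺: ADF→HLM adds H, L, M → {A, D, F, H, L, M}. Minimal: {D, F}⁺ = {D, F}; {A, F}⁺ = {A, F}; {A, D}⁺ = {A, D} — none reach the full schema.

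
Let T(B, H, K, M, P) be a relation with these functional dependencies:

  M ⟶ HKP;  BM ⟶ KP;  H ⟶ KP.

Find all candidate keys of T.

Attributes B, M never appear on any right-hand side, so every candidate key must contain {B, M}.
{B, M}⁺ = {B, H, K, M, P}, which is all of the schema, so {B, M} is the only candidate key.

(B, M)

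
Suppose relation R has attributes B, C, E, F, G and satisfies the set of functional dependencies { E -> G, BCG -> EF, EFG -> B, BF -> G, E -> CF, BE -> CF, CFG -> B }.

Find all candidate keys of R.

(E), (B, C, F), (B, C, G), (C, F, G)

{E}⁺: E→G adds G; E→CF adds C, F; CFG→B adds B → {B, C, E, F, G}.
{B, C, F}⁺: BF→G adds G; BCG→EF adds E → {B, C, E, F, G}. Minimal: {C, F}⁺ = {C, F}; {B, F}⁺ = {B, F, G}; {B, C}⁺ = {B, C} — none reach the full schema.
{B, C, G}⁺: BCG→EF adds E, F → {B, C, E, F, G}. Minimal: {C, G}⁺ = {C, G}; {B, G}⁺ = {B, G}; {B, C}⁺ = {B, C} — none reach the full schema.
{C, F, G}⁺: CFG→B adds B; BCG→EF adds E → {B, C, E, F, G}. Minimal: {F, G}⁺ = {F, G}; {C, G}⁺ = {C, G}; {C, F}⁺ = {C, F} — none reach the full schema.
Any other superkey contains one of these as a subset, so there are no further candidate keys.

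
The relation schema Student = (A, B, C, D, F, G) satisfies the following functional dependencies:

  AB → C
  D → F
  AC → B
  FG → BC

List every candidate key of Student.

{A, D, G}

Attributes A, D, G never appear on any right-hand side, so every candidate key must contain {A, D, G}.
{A, D, G}⁺ = {A, B, C, D, F, G}, which is all of the schema, so {A, D, G} is the only candidate key.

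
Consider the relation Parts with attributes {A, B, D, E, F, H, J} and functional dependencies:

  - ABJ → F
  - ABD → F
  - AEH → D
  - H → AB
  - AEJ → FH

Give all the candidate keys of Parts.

Attributes E, J never appear on any right-hand side, so every candidate key must contain {E, J}.
{E, J}⁺ = {E, J}, which is not all of the schema, so we must add further attributes.
{A, E, J}⁺: AEJ→FH adds F, H; AEH→D adds D; H→AB adds B → {A, B, D, E, F, H, J}. Minimal: {E, J}⁺ = {E, J}; {A, J}⁺ = {A, J}; {A, E}⁺ = {A, E} — none reach the full schema.
{E, H, J}⁺: H→AB adds A, B; AEJ→FH adds F; AEH→D adds D → {A, B, D, E, F, H, J}. Minimal: {H, J}⁺ = {A, B, F, H, J}; {E, J}⁺ = {E, J}; {E, H}⁺ = {A, B, D, E, F, H} — none reach the full schema.
Any other superkey contains one of these as a subset, so there are no further candidate keys.

{A, E, J}, {E, H, J}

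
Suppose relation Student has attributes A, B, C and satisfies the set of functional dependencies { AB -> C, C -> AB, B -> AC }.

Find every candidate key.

{B}⁺: B→AC adds A, C → {A, B, C}.
{C}⁺: C→AB adds A, B → {A, B, C}.

{B}, {C}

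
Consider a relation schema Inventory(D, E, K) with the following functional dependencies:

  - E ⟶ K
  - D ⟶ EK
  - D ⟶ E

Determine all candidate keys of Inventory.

D

Attribute D never appears on the right-hand side of any dependency, so D must belong to every candidate key.
{D}⁺ = {D, E, K}, which is all of the schema, so {D} is the only candidate key.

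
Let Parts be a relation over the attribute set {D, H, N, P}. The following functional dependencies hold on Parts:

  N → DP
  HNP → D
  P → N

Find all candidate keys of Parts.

{H, N}; {H, P}

Attribute H never appears on the right-hand side of any dependency, so H must belong to every candidate key.
{H}⁺ = {H}, which is not all of the schema, so we must add further attributes.
{H, N}⁺: N→DP adds D, P → {D, H, N, P}. Minimal: {N}⁺ = {D, N, P}; {H}⁺ = {H} — none reach the full schema.
{H, P}⁺: P→N adds N; N→DP adds D → {D, H, N, P}. Minimal: {P}⁺ = {D, N, P}; {H}⁺ = {H} — none reach the full schema.
Any other superkey contains one of these as a subset, so there are no further candidate keys.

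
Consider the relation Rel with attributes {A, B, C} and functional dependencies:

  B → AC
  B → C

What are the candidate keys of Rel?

B

Attribute B never appears on the right-hand side of any dependency, so B must belong to every candidate key.
{B}⁺ = {A, B, C}, which is all of the schema, so {B} is the only candidate key.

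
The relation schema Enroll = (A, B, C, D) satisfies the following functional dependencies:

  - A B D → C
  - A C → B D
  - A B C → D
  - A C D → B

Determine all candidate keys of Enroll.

{A, C}; {A, B, D}

Attribute A never appears on the right-hand side of any dependency, so A must belong to every candidate key.
{A}⁺ = {A}, which is not all of the schema, so we must add further attributes.
{A, C}⁺: AC→BD adds B, D → {A, B, C, D}.
{A, B, D}⁺: ABD→C adds C → {A, B, C, D}.
Any other superkey contains one of these as a subset, so there are no further candidate keys.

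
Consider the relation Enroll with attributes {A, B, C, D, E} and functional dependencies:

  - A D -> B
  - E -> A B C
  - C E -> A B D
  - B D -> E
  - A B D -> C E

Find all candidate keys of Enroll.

{E}⁺: E→ABC adds A, B, C; CE→ABD adds D → {A, B, C, D, E}.
{A, D}⁺: AD→B adds B; BD→E adds E; ABD→CE adds C → {A, B, C, D, E}. Minimal: {D}⁺ = {D}; {A}⁺ = {A} — none reach the full schema.
{B, D}⁺: BD→E adds E; E→ABC adds A, C → {A, B, C, D, E}. Minimal: {D}⁺ = {D}; {B}⁺ = {B} — none reach the full schema.

{E}, {A, D}, {B, D}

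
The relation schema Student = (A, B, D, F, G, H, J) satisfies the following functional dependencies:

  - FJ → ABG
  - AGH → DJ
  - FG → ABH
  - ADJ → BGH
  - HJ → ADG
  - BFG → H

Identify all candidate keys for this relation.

{F, G}, {F, J}

Attribute F never appears on the right-hand side of any dependency, so F must belong to every candidate key.
{F}⁺ = {F}, which is not all of the schema, so we must add further attributes.
{F, G}⁺: FG→ABH adds A, B, H; AGH→DJ adds D, J → {A, B, D, F, G, H, J}. Minimal: {G}⁺ = {G}; {F}⁺ = {F} — none reach the full schema.
{F, J}⁺: FJ→ABG adds A, B, G; FG→ABH adds H; HJ→ADG adds D → {A, B, D, F, G, H, J}. Minimal: {J}⁺ = {J}; {F}⁺ = {F} — none reach the full schema.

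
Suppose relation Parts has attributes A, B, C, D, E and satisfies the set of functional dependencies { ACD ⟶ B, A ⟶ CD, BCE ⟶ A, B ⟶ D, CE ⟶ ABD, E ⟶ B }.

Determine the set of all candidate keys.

(A, E), (C, E)

Attribute E never appears on the right-hand side of any dependency, so E must belong to every candidate key.
{E}⁺ = {B, D, E}, which is not all of the schema, so we must add further attributes.
{A, E}⁺: A→CD adds C, D; CE→ABD adds B → {A, B, C, D, E}. Minimal: {E}⁺ = {B, D, E}; {A}⁺ = {A, B, C, D} — none reach the full schema.
{C, E}⁺: CE→ABD adds A, B, D → {A, B, C, D, E}. Minimal: {E}⁺ = {B, D, E}; {C}⁺ = {C} — none reach the full schema.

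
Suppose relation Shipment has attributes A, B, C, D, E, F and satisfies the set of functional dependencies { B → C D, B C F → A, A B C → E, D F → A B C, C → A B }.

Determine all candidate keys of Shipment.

(B, F); (C, F); (D, F)

Attribute F never appears on the right-hand side of any dependency, so F must belong to every candidate key.
{F}⁺ = {F}, which is not all of the schema, so we must add further attributes.
{B, F}⁺: B→CD adds C, D; BCF→A adds A; ABC→E adds E → {A, B, C, D, E, F}. Minimal: {F}⁺ = {F}; {B}⁺ = {A, B, C, D, E} — none reach the full schema.
{C, F}⁺: C→AB adds A, B; B→CD adds D; ABC→E adds E → {A, B, C, D, E, F}. Minimal: {F}⁺ = {F}; {C}⁺ = {A, B, C, D, E} — none reach the full schema.
{D, F}⁺: DF→ABC adds A, B, C; ABC→E adds E → {A, B, C, D, E, F}. Minimal: {F}⁺ = {F}; {D}⁺ = {D} — none reach the full schema.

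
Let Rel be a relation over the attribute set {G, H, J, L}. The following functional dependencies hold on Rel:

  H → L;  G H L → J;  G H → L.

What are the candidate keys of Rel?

(G, H)

Attributes G, H never appear on any right-hand side, so every candidate key must contain {G, H}.
{G, H}⁺ = {G, H, J, L}, which is all of the schema, so {G, H} is the only candidate key.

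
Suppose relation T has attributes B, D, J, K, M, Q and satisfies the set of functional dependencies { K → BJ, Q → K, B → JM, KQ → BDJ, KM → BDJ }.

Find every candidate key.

{Q}

Attribute Q never appears on the right-hand side of any dependency, so Q must belong to every candidate key.
{Q}⁺ = {B, D, J, K, M, Q}, which is all of the schema, so {Q} is the only candidate key.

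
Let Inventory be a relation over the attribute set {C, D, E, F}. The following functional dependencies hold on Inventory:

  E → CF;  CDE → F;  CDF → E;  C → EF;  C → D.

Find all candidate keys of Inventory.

C, E

{C}⁺: C→EF adds E, F; C→D adds D → {C, D, E, F}.
{E}⁺: E→CF adds C, F; C→D adds D → {C, D, E, F}.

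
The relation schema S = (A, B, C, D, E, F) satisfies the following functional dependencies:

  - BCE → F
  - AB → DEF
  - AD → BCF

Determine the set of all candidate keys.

{A, B}; {A, D}

Attribute A never appears on the right-hand side of any dependency, so A must belong to every candidate key.
{A}⁺ = {A}, which is not all of the schema, so we must add further attributes.
{A, B}⁺: AB→DEF adds D, E, F; AD→BCF adds C → {A, B, C, D, E, F}. Minimal: {B}⁺ = {B}; {A}⁺ = {A} — none reach the full schema.
{A, D}⁺: AD→BCF adds B, C, F; AB→DEF adds E → {A, B, C, D, E, F}. Minimal: {D}⁺ = {D}; {A}⁺ = {A} — none reach the full schema.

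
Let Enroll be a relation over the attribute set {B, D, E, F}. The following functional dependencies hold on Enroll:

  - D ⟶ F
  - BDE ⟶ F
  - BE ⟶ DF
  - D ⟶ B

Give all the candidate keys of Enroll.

(B, E), (D, E)

Attribute E never appears on the right-hand side of any dependency, so E must belong to every candidate key.
{E}⁺ = {E}, which is not all of the schema, so we must add further attributes.
{B, E}⁺: BE→DF adds D, F → {B, D, E, F}. Minimal: {E}⁺ = {E}; {B}⁺ = {B} — none reach the full schema.
{D, E}⁺: D→F adds F; D→B adds B → {B, D, E, F}. Minimal: {E}⁺ = {E}; {D}⁺ = {B, D, F} — none reach the full schema.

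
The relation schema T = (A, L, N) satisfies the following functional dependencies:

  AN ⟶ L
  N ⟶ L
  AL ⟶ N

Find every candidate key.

AL; AN

{A, L}⁺: AL→N adds N → {A, L, N}. Minimal: {L}⁺ = {L}; {A}⁺ = {A} — none reach the full schema.
{A, N}⁺: AN→L adds L → {A, L, N}. Minimal: {N}⁺ = {L, N}; {A}⁺ = {A} — none reach the full schema.
Any other superkey contains one of these as a subset, so there are no further candidate keys.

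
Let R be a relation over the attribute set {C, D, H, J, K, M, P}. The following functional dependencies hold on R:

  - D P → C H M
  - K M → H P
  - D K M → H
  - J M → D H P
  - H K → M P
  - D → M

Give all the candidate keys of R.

Attributes J, K never appear on any right-hand side, so every candidate key must contain {J, K}.
{J, K}⁺ = {J, K}, which is not all of the schema, so we must add further attributes.
{D, J, K}⁺: D→M adds M; KM→HP adds H, P; DP→CHM adds C → {C, D, H, J, K, M, P}. Minimal: {J, K}⁺ = {J, K}; {D, K}⁺ = {C, D, H, K, M, P}; {D, J}⁺ = {C, D, H, J, M, P} — none reach the full schema.
{H, J, K}⁺: HK→MP adds M, P; JM→DHP adds D; DP→CHM adds C → {C, D, H, J, K, M, P}. Minimal: {J, K}⁺ = {J, K}; {H, K}⁺ = {H, K, M, P}; {H, J}⁺ = {H, J} — none reach the full schema.
{J, K, M}⁺: KM→HP adds H, P; JM→DHP adds D; DP→CHM adds C → {C, D, H, J, K, M, P}. Minimal: {K, M}⁺ = {H, K, M, P}; {J, M}⁺ = {C, D, H, J, M, P}; {J, K}⁺ = {J, K} — none reach the full schema.
Any other superkey contains one of these as a subset, so there are no further candidate keys.

{D, J, K}, {H, J, K}, {J, K, M}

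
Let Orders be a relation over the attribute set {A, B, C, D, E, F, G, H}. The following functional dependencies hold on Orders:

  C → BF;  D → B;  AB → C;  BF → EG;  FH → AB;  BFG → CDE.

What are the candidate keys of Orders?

{C, H}, {F, H}, {A, B, H}, {A, D, H}

Attribute H never appears on the right-hand side of any dependency, so H must belong to every candidate key.
{H}⁺ = {H}, which is not all of the schema, so we must add further attributes.
{C, H}⁺: C→BF adds B, F; BF→EG adds E, G; FH→AB adds A; BFG→CDE adds D → {A, B, C, D, E, F, G, H}. Minimal: {H}⁺ = {H}; {C}⁺ = {B, C, D, E, F, G} — none reach the full schema.
{F, H}⁺: FH→AB adds A, B; AB→C adds C; BF→EG adds E, G; BFG→CDE adds D → {A, B, C, D, E, F, G, H}. Minimal: {H}⁺ = {H}; {F}⁺ = {F} — none reach the full schema.
{A, B, H}⁺: AB→C adds C; C→BF adds F; BF→EG adds E, G; BFG→CDE adds D → {A, B, C, D, E, F, G, H}. Minimal: {B, H}⁺ = {B, H}; {A, H}⁺ = {A, H}; {A, B}⁺ = {A, B, C, D, E, F, G} — none reach the full schema.
{A, D, H}⁺: D→B adds B; AB→C adds C; C→BF adds F; BF→EG adds E, G → {A, B, C, D, E, F, G, H}. Minimal: {D, H}⁺ = {B, D, H}; {A, H}⁺ = {A, H}; {A, D}⁺ = {A, B, C, D, E, F, G} — none reach the full schema.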